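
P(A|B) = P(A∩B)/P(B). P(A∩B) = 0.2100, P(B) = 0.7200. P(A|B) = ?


P(A|B) = 0.2100/0.7200 = 0.2917

P(A|B) = 0.2917


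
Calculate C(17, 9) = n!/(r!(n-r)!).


C(17,9) = 17!/(9! × 8!)
= 355687428096000/(362880 × 40320)
= 24310

C(17,9) = 24310


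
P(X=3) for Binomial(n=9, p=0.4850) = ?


C(9,3) = 84
p^3 = 0.114084
(1-p)^6 = 0.018657
P = 84 * 0.114084 * 0.018657 = 0.1788

P(X=3) = 0.1788


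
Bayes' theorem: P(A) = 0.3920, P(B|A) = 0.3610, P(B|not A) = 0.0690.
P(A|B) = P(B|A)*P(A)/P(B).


P(B) = P(B|A)*P(A) + P(B|A')*P(A')
= 0.3610*0.3920 + 0.0690*0.6080
= 0.141512 + 0.041952 = 0.183464
P(A|B) = 0.141512/0.183464 = 0.7713

P(A|B) = 0.7713


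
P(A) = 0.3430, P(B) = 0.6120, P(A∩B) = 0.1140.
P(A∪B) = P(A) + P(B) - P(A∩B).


P(A∪B) = 0.3430 + 0.6120 - 0.1140
= 0.9550 - 0.1140
= 0.8410

P(A∪B) = 0.8410


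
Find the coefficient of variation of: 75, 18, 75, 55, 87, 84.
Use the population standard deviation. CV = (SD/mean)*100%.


Mean = 65.6667
SD = 23.6338
CV = (23.6338/65.6667)*100 = 35.9905%

CV = 35.9905%


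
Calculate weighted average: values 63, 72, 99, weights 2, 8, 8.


Numerator = 63*2 + 72*8 + 99*8 = 1494
Denominator = 2 + 8 + 8 = 18
WM = 1494/18 = 83.0000

WM = 83.0000


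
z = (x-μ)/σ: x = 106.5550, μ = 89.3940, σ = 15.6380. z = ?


z = (106.5550 - 89.3940)/15.6380
= 17.1610/15.6380
= 1.0974

z = 1.0974


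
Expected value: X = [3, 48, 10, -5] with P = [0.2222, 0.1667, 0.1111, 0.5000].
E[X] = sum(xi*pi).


E[X] = 3*0.2222 + 48*0.1667 + 10*0.1111 - 5*0.5000
= 0.6666 + 8.0016 + 1.1110 - 2.5000
= 7.2792

E[X] = 7.2792


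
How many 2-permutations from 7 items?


P(7,2) = 7!/5!
= 5040/120
= 42

P(7,2) = 42


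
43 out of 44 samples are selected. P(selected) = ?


P = 43/44 = 0.9773

P = 0.9773


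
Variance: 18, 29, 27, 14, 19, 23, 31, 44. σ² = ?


Mean = 25.6250
Squared deviations: 58.1406, 11.3906, 1.8906, 135.1406, 43.8906, 6.8906, 28.8906, 337.6406
Sum = 623.8750
Variance = 623.8750/8 = 77.9844

Variance = 77.9844


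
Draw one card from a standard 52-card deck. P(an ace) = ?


4 aces in 52 cards
P = 4/52 = 0.0769

P = 0.0769


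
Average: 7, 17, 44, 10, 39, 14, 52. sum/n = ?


Sum = 7 + 17 + 44 + 10 + 39 + 14 + 52 = 183
n = 7
Mean = 183/7 = 26.1429

Mean = 26.1429


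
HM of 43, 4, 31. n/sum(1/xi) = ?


Sum of reciprocals = 1/43 + 1/4 + 1/31 = 0.305514
HM = 3/0.305514 = 9.8195

HM = 9.8195


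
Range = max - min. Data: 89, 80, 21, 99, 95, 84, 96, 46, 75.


Max = 99, Min = 21
Range = 99 - 21 = 78

Range = 78


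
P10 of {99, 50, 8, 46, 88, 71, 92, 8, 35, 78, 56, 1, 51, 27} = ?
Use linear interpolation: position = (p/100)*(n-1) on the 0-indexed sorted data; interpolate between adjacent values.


Sorted: 1, 8, 8, 27, 35, 46, 50, 51, 56, 71, 78, 88, 92, 99
n = 14
Index = 10/100 * 13 = 1.3000
Lower = data[1] = 8, Upper = data[2] = 8
P10 = 8 + 0.3000*(0) = 8.0000

P10 = 8.0000


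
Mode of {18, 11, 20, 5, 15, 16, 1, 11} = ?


Frequencies: 1:1, 5:1, 11:2, 15:1, 16:1, 18:1, 20:1
Max frequency = 2
Mode = 11

Mode = 11


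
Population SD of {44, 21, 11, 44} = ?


Mean = 30.0000
Variance = 208.5000
SD = sqrt(208.5000) = 14.4395

SD = 14.4395


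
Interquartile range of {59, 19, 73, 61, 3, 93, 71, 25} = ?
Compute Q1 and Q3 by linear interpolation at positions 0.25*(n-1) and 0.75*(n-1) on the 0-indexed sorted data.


Sorted: 3, 19, 25, 59, 61, 71, 73, 93
Q1 (25th %ile) = 23.5000
Q3 (75th %ile) = 71.5000
IQR = 71.5000 - 23.5000 = 48.0000

IQR = 48.0000


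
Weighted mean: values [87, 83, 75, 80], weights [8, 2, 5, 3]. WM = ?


Numerator = 87*8 + 83*2 + 75*5 + 80*3 = 1477
Denominator = 8 + 2 + 5 + 3 = 18
WM = 1477/18 = 82.0556

WM = 82.0556


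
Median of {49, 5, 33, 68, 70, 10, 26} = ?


Sorted: 5, 10, 26, 33, 49, 68, 70
n = 7 (odd)
Middle value = 33

Median = 33


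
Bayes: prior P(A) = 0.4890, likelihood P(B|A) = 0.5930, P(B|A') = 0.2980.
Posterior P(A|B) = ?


P(B) = P(B|A)*P(A) + P(B|A')*P(A')
= 0.5930*0.4890 + 0.2980*0.5110
= 0.289977 + 0.152278 = 0.442255
P(A|B) = 0.289977/0.442255 = 0.6557

P(A|B) = 0.6557


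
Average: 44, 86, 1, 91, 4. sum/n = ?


Sum = 44 + 86 + 1 + 91 + 4 = 226
n = 5
Mean = 226/5 = 45.2000

Mean = 45.2000


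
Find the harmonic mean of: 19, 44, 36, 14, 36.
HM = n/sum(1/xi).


Sum of reciprocals = 1/19 + 1/44 + 1/36 + 1/14 + 1/36 = 0.202343
HM = 5/0.202343 = 24.7105

HM = 24.7105


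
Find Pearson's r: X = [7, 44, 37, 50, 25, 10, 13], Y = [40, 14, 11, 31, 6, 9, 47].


Mean X = 26.5714, Mean Y = 22.5714
SD X = 16.061108, SD Y = 15.295724
Cov = -70.612245
r = -70.612245/(16.061108*15.295724) = -0.2874

r = -0.2874


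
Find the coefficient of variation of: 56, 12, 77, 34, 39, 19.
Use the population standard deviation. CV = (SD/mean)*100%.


Mean = 39.5000
SD = 21.9298
CV = (21.9298/39.5000)*100 = 55.5185%

CV = 55.5185%


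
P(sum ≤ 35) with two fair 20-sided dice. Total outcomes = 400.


Total outcomes = 20×20 = 400
Favorable (sum ≤ 35): 385
P = 385/400 = 0.9625

P = 0.9625


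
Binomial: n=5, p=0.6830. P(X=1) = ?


C(5,1) = 5
p^1 = 0.683000
(1-p)^4 = 0.010098
P = 5 * 0.683000 * 0.010098 = 0.0345

P(X=1) = 0.0345


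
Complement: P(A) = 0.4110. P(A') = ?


P(not A) = 1 - 0.4110 = 0.5890

P(not A) = 0.5890


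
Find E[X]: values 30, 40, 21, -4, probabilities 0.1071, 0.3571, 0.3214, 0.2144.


E[X] = 30*0.1071 + 40*0.3571 + 21*0.3214 - 4*0.2144
= 3.2130 + 14.2840 + 6.7494 - 0.8576
= 23.3888

E[X] = 23.3888


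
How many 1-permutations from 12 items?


P(12,1) = 12!/11!
= 479001600/39916800
= 12

P(12,1) = 12


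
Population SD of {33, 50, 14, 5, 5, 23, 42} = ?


Mean = 24.5714
Variance = 271.6735
SD = sqrt(271.6735) = 16.4825

SD = 16.4825


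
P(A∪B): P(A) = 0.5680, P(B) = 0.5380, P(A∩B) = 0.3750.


P(A∪B) = 0.5680 + 0.5380 - 0.3750
= 1.1060 - 0.3750
= 0.7310

P(A∪B) = 0.7310


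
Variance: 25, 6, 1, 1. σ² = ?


Mean = 8.2500
Squared deviations: 280.5625, 5.0625, 52.5625, 52.5625
Sum = 390.7500
Variance = 390.7500/4 = 97.6875

Variance = 97.6875


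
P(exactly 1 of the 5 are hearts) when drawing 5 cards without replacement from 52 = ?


Hypergeometric: P(X=1) = C(13,1)·C(39,4) / C(52,5)
= 13 × 82251 / 2598960
= 1069263/2598960 = 0.4114

P = 0.4114


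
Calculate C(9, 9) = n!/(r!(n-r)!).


C(9,9) = 9!/(9! × 0!)
= 362880/(362880 × 1)
= 1

C(9,9) = 1


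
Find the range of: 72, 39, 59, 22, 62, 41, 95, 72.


Max = 95, Min = 22
Range = 95 - 22 = 73

Range = 73


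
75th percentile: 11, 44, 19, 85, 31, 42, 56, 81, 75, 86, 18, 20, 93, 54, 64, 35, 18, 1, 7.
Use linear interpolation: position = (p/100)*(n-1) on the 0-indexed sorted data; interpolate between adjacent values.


Sorted: 1, 7, 11, 18, 18, 19, 20, 31, 35, 42, 44, 54, 56, 64, 75, 81, 85, 86, 93
n = 19
Index = 75/100 * 18 = 13.5000
Lower = data[13] = 64, Upper = data[14] = 75
P75 = 64 + 0.5000*(11) = 69.5000

P75 = 69.5000


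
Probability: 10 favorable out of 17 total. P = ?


P = 10/17 = 0.5882

P = 0.5882


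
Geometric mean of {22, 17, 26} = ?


Product = 22 × 17 × 26 = 9724
GM = 9724^(1/3) = 21.3443

GM = 21.3443


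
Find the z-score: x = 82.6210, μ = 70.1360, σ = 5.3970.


z = (82.6210 - 70.1360)/5.3970
= 12.4850/5.3970
= 2.3133

z = 2.3133


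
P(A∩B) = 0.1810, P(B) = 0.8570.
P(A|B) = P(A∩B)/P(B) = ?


P(A|B) = 0.1810/0.8570 = 0.2112

P(A|B) = 0.2112


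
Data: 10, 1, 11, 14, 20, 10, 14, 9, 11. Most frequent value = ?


Frequencies: 1:1, 9:1, 10:2, 11:2, 14:2, 20:1
Max frequency = 2
Mode = 10, 11, 14

Mode = 10, 11, 14


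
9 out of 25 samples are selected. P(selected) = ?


P = 9/25 = 0.3600

P = 0.3600


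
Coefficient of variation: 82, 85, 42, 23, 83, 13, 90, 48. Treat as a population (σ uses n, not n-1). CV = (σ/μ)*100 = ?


Mean = 58.2500
SD = 28.6346
CV = (28.6346/58.2500)*100 = 49.1580%

CV = 49.1580%


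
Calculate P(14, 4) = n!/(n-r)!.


P(14,4) = 14!/10!
= 87178291200/3628800
= 24024

P(14,4) = 24024


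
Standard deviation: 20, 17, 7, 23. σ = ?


Mean = 16.7500
Variance = 36.1875
SD = sqrt(36.1875) = 6.0156

SD = 6.0156


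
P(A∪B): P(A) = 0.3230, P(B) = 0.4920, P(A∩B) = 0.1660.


P(A∪B) = 0.3230 + 0.4920 - 0.1660
= 0.8150 - 0.1660
= 0.6490

P(A∪B) = 0.6490


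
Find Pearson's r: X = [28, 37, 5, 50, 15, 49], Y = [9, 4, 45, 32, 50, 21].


Mean X = 30.6667, Mean Y = 26.8333
SD X = 16.639979, SD Y = 17.160193
Cov = -155.555556
r = -155.555556/(16.639979*17.160193) = -0.5448

r = -0.5448


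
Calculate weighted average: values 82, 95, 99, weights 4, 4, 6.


Numerator = 82*4 + 95*4 + 99*6 = 1302
Denominator = 4 + 4 + 6 = 14
WM = 1302/14 = 93.0000

WM = 93.0000


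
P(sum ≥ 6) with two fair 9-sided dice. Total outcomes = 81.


Total outcomes = 9×9 = 81
Favorable (sum ≥ 6): 71
P = 71/81 = 0.8765

P = 0.8765


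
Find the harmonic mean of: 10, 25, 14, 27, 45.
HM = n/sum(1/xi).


Sum of reciprocals = 1/10 + 1/25 + 1/14 + 1/27 + 1/45 = 0.270688
HM = 5/0.270688 = 18.4715

HM = 18.4715


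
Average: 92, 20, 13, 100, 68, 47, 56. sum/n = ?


Sum = 92 + 20 + 13 + 100 + 68 + 47 + 56 = 396
n = 7
Mean = 396/7 = 56.5714

Mean = 56.5714


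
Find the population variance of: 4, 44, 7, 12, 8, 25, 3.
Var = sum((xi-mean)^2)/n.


Mean = 14.7143
Squared deviations: 114.7959, 857.6531, 59.5102, 7.3673, 45.0816, 105.7959, 137.2245
Sum = 1327.4286
Variance = 1327.4286/7 = 189.6327

Variance = 189.6327


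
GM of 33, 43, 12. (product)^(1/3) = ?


Product = 33 × 43 × 12 = 17028
GM = 17028^(1/3) = 25.7269

GM = 25.7269


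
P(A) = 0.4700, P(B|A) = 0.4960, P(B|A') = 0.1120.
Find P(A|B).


P(B) = P(B|A)*P(A) + P(B|A')*P(A')
= 0.4960*0.4700 + 0.1120*0.5300
= 0.233120 + 0.059360 = 0.292480
P(A|B) = 0.233120/0.292480 = 0.7970

P(A|B) = 0.7970


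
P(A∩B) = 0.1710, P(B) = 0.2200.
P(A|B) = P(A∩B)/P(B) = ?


P(A|B) = 0.1710/0.2200 = 0.7773

P(A|B) = 0.7773


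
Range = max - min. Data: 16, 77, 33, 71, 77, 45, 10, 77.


Max = 77, Min = 10
Range = 77 - 10 = 67

Range = 67


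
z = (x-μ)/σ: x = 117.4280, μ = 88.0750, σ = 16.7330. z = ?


z = (117.4280 - 88.0750)/16.7330
= 29.3530/16.7330
= 1.7542

z = 1.7542


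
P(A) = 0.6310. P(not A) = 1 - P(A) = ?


P(not A) = 1 - 0.6310 = 0.3690

P(not A) = 0.3690


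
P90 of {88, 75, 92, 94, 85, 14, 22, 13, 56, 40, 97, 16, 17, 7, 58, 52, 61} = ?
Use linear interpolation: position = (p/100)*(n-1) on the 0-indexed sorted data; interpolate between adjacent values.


Sorted: 7, 13, 14, 16, 17, 22, 40, 52, 56, 58, 61, 75, 85, 88, 92, 94, 97
n = 17
Index = 90/100 * 16 = 14.4000
Lower = data[14] = 92, Upper = data[15] = 94
P90 = 92 + 0.4000*(2) = 92.8000

P90 = 92.8000


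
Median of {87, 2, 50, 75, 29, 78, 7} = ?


Sorted: 2, 7, 29, 50, 75, 78, 87
n = 7 (odd)
Middle value = 50

Median = 50


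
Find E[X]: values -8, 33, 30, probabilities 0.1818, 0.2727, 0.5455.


E[X] = -8*0.1818 + 33*0.2727 + 30*0.5455
= -1.4544 + 8.9991 + 16.3650
= 23.9097

E[X] = 23.9097


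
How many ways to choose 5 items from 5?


C(5,5) = 5!/(5! × 0!)
= 120/(120 × 1)
= 1

C(5,5) = 1


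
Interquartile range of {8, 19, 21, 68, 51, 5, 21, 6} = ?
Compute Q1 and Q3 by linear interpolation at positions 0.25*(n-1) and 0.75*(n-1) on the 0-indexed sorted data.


Sorted: 5, 6, 8, 19, 21, 21, 51, 68
Q1 (25th %ile) = 7.5000
Q3 (75th %ile) = 28.5000
IQR = 28.5000 - 7.5000 = 21.0000

IQR = 21.0000


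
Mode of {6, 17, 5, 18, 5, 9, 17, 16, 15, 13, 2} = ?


Frequencies: 2:1, 5:2, 6:1, 9:1, 13:1, 15:1, 16:1, 17:2, 18:1
Max frequency = 2
Mode = 5, 17

Mode = 5, 17


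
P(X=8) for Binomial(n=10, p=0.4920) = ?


C(10,8) = 45
p^8 = 0.003433
(1-p)^2 = 0.258064
P = 45 * 0.003433 * 0.258064 = 0.0399

P(X=8) = 0.0399


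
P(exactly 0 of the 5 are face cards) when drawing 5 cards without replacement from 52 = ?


Hypergeometric: P(X=0) = C(12,0)·C(40,5) / C(52,5)
= 1 × 658008 / 2598960
= 658008/2598960 = 0.2532

P = 0.2532


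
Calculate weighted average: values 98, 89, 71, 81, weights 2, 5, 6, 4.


Numerator = 98*2 + 89*5 + 71*6 + 81*4 = 1391
Denominator = 2 + 5 + 6 + 4 = 17
WM = 1391/17 = 81.8235

WM = 81.8235


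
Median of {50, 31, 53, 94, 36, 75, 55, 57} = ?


Sorted: 31, 36, 50, 53, 55, 57, 75, 94
n = 8 (even)
Middle values: 53 and 55
Median = (53+55)/2 = 54.0000

Median = 54.0000


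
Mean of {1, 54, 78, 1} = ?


Sum = 1 + 54 + 78 + 1 = 134
n = 4
Mean = 134/4 = 33.5000

Mean = 33.5000


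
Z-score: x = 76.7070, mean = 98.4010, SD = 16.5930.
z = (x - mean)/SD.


z = (76.7070 - 98.4010)/16.5930
= -21.6940/16.5930
= -1.3074

z = -1.3074


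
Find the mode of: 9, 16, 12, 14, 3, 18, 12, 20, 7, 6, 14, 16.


Frequencies: 3:1, 6:1, 7:1, 9:1, 12:2, 14:2, 16:2, 18:1, 20:1
Max frequency = 2
Mode = 12, 14, 16

Mode = 12, 14, 16


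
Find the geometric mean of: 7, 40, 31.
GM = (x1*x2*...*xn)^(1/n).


Product = 7 × 40 × 31 = 8680
GM = 8680^(1/3) = 20.5513

GM = 20.5513


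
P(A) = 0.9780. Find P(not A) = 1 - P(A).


P(not A) = 1 - 0.9780 = 0.0220

P(not A) = 0.0220


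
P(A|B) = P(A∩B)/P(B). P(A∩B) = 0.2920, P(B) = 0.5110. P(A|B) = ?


P(A|B) = 0.2920/0.5110 = 0.5714

P(A|B) = 0.5714


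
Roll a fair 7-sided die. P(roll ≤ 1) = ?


Favorable outcomes (roll ≤ 1): 1
Total outcomes = 7
P = 1/7 = 0.1429

P = 0.1429


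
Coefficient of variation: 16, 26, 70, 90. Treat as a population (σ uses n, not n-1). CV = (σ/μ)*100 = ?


Mean = 50.5000
SD = 30.5410
CV = (30.5410/50.5000)*100 = 60.4771%

CV = 60.4771%


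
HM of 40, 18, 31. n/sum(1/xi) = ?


Sum of reciprocals = 1/40 + 1/18 + 1/31 = 0.112814
HM = 3/0.112814 = 26.5925

HM = 26.5925


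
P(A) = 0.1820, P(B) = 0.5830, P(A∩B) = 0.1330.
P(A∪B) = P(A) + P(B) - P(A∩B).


P(A∪B) = 0.1820 + 0.5830 - 0.1330
= 0.7650 - 0.1330
= 0.6320

P(A∪B) = 0.6320


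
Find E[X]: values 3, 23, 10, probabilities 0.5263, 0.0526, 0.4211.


E[X] = 3*0.5263 + 23*0.0526 + 10*0.4211
= 1.5789 + 1.2098 + 4.2110
= 6.9997

E[X] = 6.9997


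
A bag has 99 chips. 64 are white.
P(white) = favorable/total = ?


P = 64/99 = 0.6465

P = 0.6465


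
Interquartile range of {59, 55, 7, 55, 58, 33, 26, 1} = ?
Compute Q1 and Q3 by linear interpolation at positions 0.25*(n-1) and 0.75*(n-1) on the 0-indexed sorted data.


Sorted: 1, 7, 26, 33, 55, 55, 58, 59
Q1 (25th %ile) = 21.2500
Q3 (75th %ile) = 55.7500
IQR = 55.7500 - 21.2500 = 34.5000

IQR = 34.5000


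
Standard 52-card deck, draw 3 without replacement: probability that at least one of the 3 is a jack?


P(at least one) = 1 - P(none)
P(none) = (48/52) × (47/51) × (46/50) = 0.782624
P(at least one) = 1 - 0.782624 = 0.2174

P = 0.2174


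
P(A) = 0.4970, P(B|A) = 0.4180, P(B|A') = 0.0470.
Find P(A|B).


P(B) = P(B|A)*P(A) + P(B|A')*P(A')
= 0.4180*0.4970 + 0.0470*0.5030
= 0.207746 + 0.023641 = 0.231387
P(A|B) = 0.207746/0.231387 = 0.8978

P(A|B) = 0.8978


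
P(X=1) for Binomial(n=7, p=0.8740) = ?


C(7,1) = 7
p^1 = 0.874000
(1-p)^6 = 4.001504e-06
P = 7 * 0.874000 * 4.001504e-06 = 2.4481e-05

P(X=1) = 2.4481e-05


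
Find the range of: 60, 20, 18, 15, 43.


Max = 60, Min = 15
Range = 60 - 15 = 45

Range = 45


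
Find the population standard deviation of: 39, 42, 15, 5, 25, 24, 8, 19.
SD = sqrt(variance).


Mean = 22.1250
Variance = 155.6094
SD = sqrt(155.6094) = 12.4743

SD = 12.4743


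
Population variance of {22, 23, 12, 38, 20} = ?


Mean = 23.0000
Squared deviations: 1.0000, 0, 121.0000, 225.0000, 9.0000
Sum = 356.0000
Variance = 356.0000/5 = 71.2000

Variance = 71.2000


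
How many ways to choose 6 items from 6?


C(6,6) = 6!/(6! × 0!)
= 720/(720 × 1)
= 1

C(6,6) = 1


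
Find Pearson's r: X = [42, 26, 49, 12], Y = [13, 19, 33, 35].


Mean X = 32.2500, Mean Y = 25.0000
SD X = 14.359230, SD Y = 9.273618
Cov = -37.000000
r = -37.000000/(14.359230*9.273618) = -0.2779

r = -0.2779


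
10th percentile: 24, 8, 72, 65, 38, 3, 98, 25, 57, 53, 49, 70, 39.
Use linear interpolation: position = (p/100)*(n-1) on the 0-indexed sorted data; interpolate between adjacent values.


Sorted: 3, 8, 24, 25, 38, 39, 49, 53, 57, 65, 70, 72, 98
n = 13
Index = 10/100 * 12 = 1.2000
Lower = data[1] = 8, Upper = data[2] = 24
P10 = 8 + 0.2000*(16) = 11.2000

P10 = 11.2000


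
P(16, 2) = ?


P(16,2) = 16!/14!
= 20922789888000/87178291200
= 240

P(16,2) = 240


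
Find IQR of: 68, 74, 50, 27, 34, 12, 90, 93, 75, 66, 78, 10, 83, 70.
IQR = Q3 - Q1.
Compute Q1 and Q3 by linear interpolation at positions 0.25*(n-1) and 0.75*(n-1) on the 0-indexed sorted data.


Sorted: 10, 12, 27, 34, 50, 66, 68, 70, 74, 75, 78, 83, 90, 93
Q1 (25th %ile) = 38.0000
Q3 (75th %ile) = 77.2500
IQR = 77.2500 - 38.0000 = 39.2500

IQR = 39.2500


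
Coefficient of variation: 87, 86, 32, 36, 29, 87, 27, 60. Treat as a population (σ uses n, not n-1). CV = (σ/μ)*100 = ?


Mean = 55.5000
SD = 25.9374
CV = (25.9374/55.5000)*100 = 46.7341%

CV = 46.7341%


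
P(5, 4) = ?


P(5,4) = 5!/1!
= 120/1
= 120

P(5,4) = 120


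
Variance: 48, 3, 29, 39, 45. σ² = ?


Mean = 32.8000
Squared deviations: 231.0400, 888.0400, 14.4400, 38.4400, 148.8400
Sum = 1320.8000
Variance = 1320.8000/5 = 264.1600

Variance = 264.1600


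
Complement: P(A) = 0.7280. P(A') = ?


P(not A) = 1 - 0.7280 = 0.2720

P(not A) = 0.2720


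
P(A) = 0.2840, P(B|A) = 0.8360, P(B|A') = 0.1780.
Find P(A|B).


P(B) = P(B|A)*P(A) + P(B|A')*P(A')
= 0.8360*0.2840 + 0.1780*0.7160
= 0.237424 + 0.127448 = 0.364872
P(A|B) = 0.237424/0.364872 = 0.6507

P(A|B) = 0.6507


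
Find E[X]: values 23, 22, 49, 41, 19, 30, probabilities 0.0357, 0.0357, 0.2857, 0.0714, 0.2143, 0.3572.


E[X] = 23*0.0357 + 22*0.0357 + 49*0.2857 + 41*0.0714 + 19*0.2143 + 30*0.3572
= 0.8211 + 0.7854 + 13.9993 + 2.9274 + 4.0717 + 10.7160
= 33.3209

E[X] = 33.3209


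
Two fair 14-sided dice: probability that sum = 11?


Total outcomes = 14×14 = 196
Favorable (sum = 11): 10
P = 10/196 = 0.0510

P = 0.0510


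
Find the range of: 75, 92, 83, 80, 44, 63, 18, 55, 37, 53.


Max = 92, Min = 18
Range = 92 - 18 = 74

Range = 74


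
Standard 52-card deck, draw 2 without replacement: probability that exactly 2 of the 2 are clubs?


Hypergeometric: P(X=2) = C(13,2)·C(39,0) / C(52,2)
= 78 × 1 / 1326
= 78/1326 = 0.0588

P = 0.0588


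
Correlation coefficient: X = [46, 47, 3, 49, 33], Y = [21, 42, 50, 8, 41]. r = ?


Mean X = 35.6000, Mean Y = 32.4000
SD X = 17.246449, SD Y = 15.499677
Cov = -186.440000
r = -186.440000/(17.246449*15.499677) = -0.6975

r = -0.6975


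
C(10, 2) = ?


C(10,2) = 10!/(2! × 8!)
= 3628800/(2 × 40320)
= 45

C(10,2) = 45


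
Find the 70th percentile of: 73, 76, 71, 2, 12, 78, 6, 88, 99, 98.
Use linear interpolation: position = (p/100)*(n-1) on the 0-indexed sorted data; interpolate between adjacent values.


Sorted: 2, 6, 12, 71, 73, 76, 78, 88, 98, 99
n = 10
Index = 70/100 * 9 = 6.3000
Lower = data[6] = 78, Upper = data[7] = 88
P70 = 78 + 0.3000*(10) = 81.0000

P70 = 81.0000


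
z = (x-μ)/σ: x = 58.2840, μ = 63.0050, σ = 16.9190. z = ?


z = (58.2840 - 63.0050)/16.9190
= -4.7210/16.9190
= -0.2790

z = -0.2790


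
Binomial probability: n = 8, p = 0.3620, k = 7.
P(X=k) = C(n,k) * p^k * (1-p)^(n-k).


C(8,7) = 8
p^7 = 0.000815
(1-p)^1 = 0.638000
P = 8 * 0.000815 * 0.638000 = 0.0042

P(X=7) = 0.0042


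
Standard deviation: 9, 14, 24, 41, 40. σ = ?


Mean = 25.6000
Variance = 171.4400
SD = sqrt(171.4400) = 13.0935

SD = 13.0935


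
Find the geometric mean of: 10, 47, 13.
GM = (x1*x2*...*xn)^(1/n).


Product = 10 × 47 × 13 = 6110
GM = 6110^(1/3) = 18.2816

GM = 18.2816


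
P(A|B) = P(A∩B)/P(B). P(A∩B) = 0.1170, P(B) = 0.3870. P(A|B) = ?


P(A|B) = 0.1170/0.3870 = 0.3023

P(A|B) = 0.3023


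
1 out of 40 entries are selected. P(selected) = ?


P = 1/40 = 0.0250

P = 0.0250


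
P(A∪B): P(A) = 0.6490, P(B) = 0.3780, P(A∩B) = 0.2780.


P(A∪B) = 0.6490 + 0.3780 - 0.2780
= 1.0270 - 0.2780
= 0.7490

P(A∪B) = 0.7490


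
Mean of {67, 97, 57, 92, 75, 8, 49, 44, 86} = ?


Sum = 67 + 97 + 57 + 92 + 75 + 8 + 49 + 44 + 86 = 575
n = 9
Mean = 575/9 = 63.8889

Mean = 63.8889


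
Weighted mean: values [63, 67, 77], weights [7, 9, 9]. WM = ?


Numerator = 63*7 + 67*9 + 77*9 = 1737
Denominator = 7 + 9 + 9 = 25
WM = 1737/25 = 69.4800

WM = 69.4800


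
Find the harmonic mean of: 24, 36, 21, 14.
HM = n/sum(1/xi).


Sum of reciprocals = 1/24 + 1/36 + 1/21 + 1/14 = 0.188492
HM = 4/0.188492 = 21.2211

HM = 21.2211


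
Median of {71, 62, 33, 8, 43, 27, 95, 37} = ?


Sorted: 8, 27, 33, 37, 43, 62, 71, 95
n = 8 (even)
Middle values: 37 and 43
Median = (37+43)/2 = 40.0000

Median = 40.0000


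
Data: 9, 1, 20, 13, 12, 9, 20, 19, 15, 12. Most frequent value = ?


Frequencies: 1:1, 9:2, 12:2, 13:1, 15:1, 19:1, 20:2
Max frequency = 2
Mode = 9, 12, 20

Mode = 9, 12, 20


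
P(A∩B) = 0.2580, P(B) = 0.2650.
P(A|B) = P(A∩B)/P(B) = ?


P(A|B) = 0.2580/0.2650 = 0.9736

P(A|B) = 0.9736


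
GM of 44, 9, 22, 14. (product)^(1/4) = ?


Product = 44 × 9 × 22 × 14 = 121968
GM = 121968^(1/4) = 18.6879

GM = 18.6879


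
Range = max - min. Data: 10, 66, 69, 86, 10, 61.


Max = 86, Min = 10
Range = 86 - 10 = 76

Range = 76


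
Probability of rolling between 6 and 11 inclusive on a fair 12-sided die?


Favorable outcomes (6 ≤ roll ≤ 11): 6
Total outcomes = 12
P = 6/12 = 0.5000

P = 0.5000


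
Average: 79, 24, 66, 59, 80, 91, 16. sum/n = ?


Sum = 79 + 24 + 66 + 59 + 80 + 91 + 16 = 415
n = 7
Mean = 415/7 = 59.2857

Mean = 59.2857


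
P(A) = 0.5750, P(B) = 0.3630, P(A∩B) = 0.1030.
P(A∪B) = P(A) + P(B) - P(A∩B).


P(A∪B) = 0.5750 + 0.3630 - 0.1030
= 0.9380 - 0.1030
= 0.8350

P(A∪B) = 0.8350


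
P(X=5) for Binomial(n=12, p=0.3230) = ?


C(12,5) = 792
p^5 = 0.003516
(1-p)^7 = 0.065181
P = 792 * 0.003516 * 0.065181 = 0.1815

P(X=5) = 0.1815


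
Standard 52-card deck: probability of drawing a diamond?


13 diamonds in 52 cards
P = 13/52 = 0.2500

P = 0.2500


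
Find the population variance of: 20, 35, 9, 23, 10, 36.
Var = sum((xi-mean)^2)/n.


Mean = 22.1667
Squared deviations: 4.6944, 164.6944, 173.3611, 0.6944, 148.0278, 191.3611
Sum = 682.8333
Variance = 682.8333/6 = 113.8056

Variance = 113.8056


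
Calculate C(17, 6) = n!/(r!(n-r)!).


C(17,6) = 17!/(6! × 11!)
= 355687428096000/(720 × 39916800)
= 12376

C(17,6) = 12376


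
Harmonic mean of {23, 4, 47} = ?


Sum of reciprocals = 1/23 + 1/4 + 1/47 = 0.314755
HM = 3/0.314755 = 9.5312

HM = 9.5312


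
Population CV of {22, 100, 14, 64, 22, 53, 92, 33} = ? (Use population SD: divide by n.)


Mean = 50.0000
SD = 30.8666
CV = (30.8666/50.0000)*100 = 61.7333%

CV = 61.7333%


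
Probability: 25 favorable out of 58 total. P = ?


P = 25/58 = 0.4310

P = 0.4310


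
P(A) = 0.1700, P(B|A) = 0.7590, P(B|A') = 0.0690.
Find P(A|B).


P(B) = P(B|A)*P(A) + P(B|A')*P(A')
= 0.7590*0.1700 + 0.0690*0.8300
= 0.129030 + 0.057270 = 0.186300
P(A|B) = 0.129030/0.186300 = 0.6926

P(A|B) = 0.6926


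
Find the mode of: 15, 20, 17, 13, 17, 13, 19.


Frequencies: 13:2, 15:1, 17:2, 19:1, 20:1
Max frequency = 2
Mode = 13, 17

Mode = 13, 17


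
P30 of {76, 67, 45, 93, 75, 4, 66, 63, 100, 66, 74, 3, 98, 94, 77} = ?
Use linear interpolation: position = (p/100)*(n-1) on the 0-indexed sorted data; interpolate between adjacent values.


Sorted: 3, 4, 45, 63, 66, 66, 67, 74, 75, 76, 77, 93, 94, 98, 100
n = 15
Index = 30/100 * 14 = 4.2000
Lower = data[4] = 66, Upper = data[5] = 66
P30 = 66 + 0.2000*(0) = 66.0000

P30 = 66.0000


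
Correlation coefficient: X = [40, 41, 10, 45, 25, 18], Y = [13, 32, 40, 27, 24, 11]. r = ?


Mean X = 29.8333, Mean Y = 24.5000
SD X = 13.005341, SD Y = 10.144785
Cov = -23.416667
r = -23.416667/(13.005341*10.144785) = -0.1775

r = -0.1775


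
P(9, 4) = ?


P(9,4) = 9!/5!
= 362880/120
= 3024

P(9,4) = 3024


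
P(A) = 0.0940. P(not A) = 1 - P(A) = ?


P(not A) = 1 - 0.0940 = 0.9060

P(not A) = 0.9060


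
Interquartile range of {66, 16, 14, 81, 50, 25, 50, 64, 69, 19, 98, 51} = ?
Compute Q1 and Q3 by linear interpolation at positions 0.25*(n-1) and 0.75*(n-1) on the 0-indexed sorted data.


Sorted: 14, 16, 19, 25, 50, 50, 51, 64, 66, 69, 81, 98
Q1 (25th %ile) = 23.5000
Q3 (75th %ile) = 66.7500
IQR = 66.7500 - 23.5000 = 43.2500

IQR = 43.2500


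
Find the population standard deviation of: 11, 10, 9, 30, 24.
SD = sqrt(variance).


Mean = 16.8000
Variance = 73.3600
SD = sqrt(73.3600) = 8.5650

SD = 8.5650


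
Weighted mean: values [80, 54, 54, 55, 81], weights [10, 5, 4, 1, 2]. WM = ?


Numerator = 80*10 + 54*5 + 54*4 + 55*1 + 81*2 = 1503
Denominator = 10 + 5 + 4 + 1 + 2 = 22
WM = 1503/22 = 68.3182

WM = 68.3182


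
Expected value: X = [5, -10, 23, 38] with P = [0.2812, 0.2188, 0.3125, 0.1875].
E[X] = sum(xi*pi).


E[X] = 5*0.2812 - 10*0.2188 + 23*0.3125 + 38*0.1875
= 1.4060 - 2.1880 + 7.1875 + 7.1250
= 13.5305

E[X] = 13.5305


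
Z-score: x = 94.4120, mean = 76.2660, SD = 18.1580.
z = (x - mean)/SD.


z = (94.4120 - 76.2660)/18.1580
= 18.1460/18.1580
= 0.9993

z = 0.9993


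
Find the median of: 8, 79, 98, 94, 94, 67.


Sorted: 8, 67, 79, 94, 94, 98
n = 6 (even)
Middle values: 79 and 94
Median = (79+94)/2 = 86.5000

Median = 86.5000


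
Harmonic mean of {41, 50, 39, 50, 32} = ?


Sum of reciprocals = 1/41 + 1/50 + 1/39 + 1/50 + 1/32 = 0.121281
HM = 5/0.121281 = 41.2265

HM = 41.2265


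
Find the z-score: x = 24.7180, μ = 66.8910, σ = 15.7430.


z = (24.7180 - 66.8910)/15.7430
= -42.1730/15.7430
= -2.6788

z = -2.6788


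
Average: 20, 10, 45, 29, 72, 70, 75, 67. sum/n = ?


Sum = 20 + 10 + 45 + 29 + 72 + 70 + 75 + 67 = 388
n = 8
Mean = 388/8 = 48.5000

Mean = 48.5000


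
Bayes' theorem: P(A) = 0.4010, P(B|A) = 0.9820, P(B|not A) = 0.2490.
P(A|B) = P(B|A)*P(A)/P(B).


P(B) = P(B|A)*P(A) + P(B|A')*P(A')
= 0.9820*0.4010 + 0.2490*0.5990
= 0.393782 + 0.149151 = 0.542933
P(A|B) = 0.393782/0.542933 = 0.7253

P(A|B) = 0.7253


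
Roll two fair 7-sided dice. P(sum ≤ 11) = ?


Total outcomes = 7×7 = 49
Favorable (sum ≤ 11): 43
P = 43/49 = 0.8776

P = 0.8776


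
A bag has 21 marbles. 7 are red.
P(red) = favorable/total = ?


P = 7/21 = 0.3333

P = 0.3333


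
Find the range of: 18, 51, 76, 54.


Max = 76, Min = 18
Range = 76 - 18 = 58

Range = 58


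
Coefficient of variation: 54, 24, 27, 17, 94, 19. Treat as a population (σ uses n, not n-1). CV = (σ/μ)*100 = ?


Mean = 39.1667
SD = 27.3947
CV = (27.3947/39.1667)*100 = 69.9440%

CV = 69.9440%


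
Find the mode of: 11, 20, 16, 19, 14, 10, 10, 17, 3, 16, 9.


Frequencies: 3:1, 9:1, 10:2, 11:1, 14:1, 16:2, 17:1, 19:1, 20:1
Max frequency = 2
Mode = 10, 16

Mode = 10, 16


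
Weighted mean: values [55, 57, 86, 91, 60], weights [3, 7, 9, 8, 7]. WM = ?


Numerator = 55*3 + 57*7 + 86*9 + 91*8 + 60*7 = 2486
Denominator = 3 + 7 + 9 + 8 + 7 = 34
WM = 2486/34 = 73.1176

WM = 73.1176


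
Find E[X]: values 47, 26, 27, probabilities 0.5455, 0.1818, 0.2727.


E[X] = 47*0.5455 + 26*0.1818 + 27*0.2727
= 25.6385 + 4.7268 + 7.3629
= 37.7282

E[X] = 37.7282


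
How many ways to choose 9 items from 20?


C(20,9) = 20!/(9! × 11!)
= 2432902008176640000/(362880 × 39916800)
= 167960

C(20,9) = 167960


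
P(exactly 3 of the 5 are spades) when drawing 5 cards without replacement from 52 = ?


Hypergeometric: P(X=3) = C(13,3)·C(39,2) / C(52,5)
= 286 × 741 / 2598960
= 211926/2598960 = 0.0815

P = 0.0815


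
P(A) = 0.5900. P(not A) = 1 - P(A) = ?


P(not A) = 1 - 0.5900 = 0.4100

P(not A) = 0.4100


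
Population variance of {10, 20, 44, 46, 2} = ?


Mean = 24.4000
Squared deviations: 207.3600, 19.3600, 384.1600, 466.5600, 501.7600
Sum = 1579.2000
Variance = 1579.2000/5 = 315.8400

Variance = 315.8400


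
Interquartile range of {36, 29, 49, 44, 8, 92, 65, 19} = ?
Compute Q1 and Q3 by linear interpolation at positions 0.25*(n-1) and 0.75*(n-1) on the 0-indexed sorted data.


Sorted: 8, 19, 29, 36, 44, 49, 65, 92
Q1 (25th %ile) = 26.5000
Q3 (75th %ile) = 53.0000
IQR = 53.0000 - 26.5000 = 26.5000

IQR = 26.5000


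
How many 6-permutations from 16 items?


P(16,6) = 16!/10!
= 20922789888000/3628800
= 5765760

P(16,6) = 5765760


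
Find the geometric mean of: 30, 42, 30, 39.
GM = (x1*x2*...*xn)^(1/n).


Product = 30 × 42 × 30 × 39 = 1474200
GM = 1474200^(1/4) = 34.8449

GM = 34.8449


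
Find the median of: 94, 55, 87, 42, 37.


Sorted: 37, 42, 55, 87, 94
n = 5 (odd)
Middle value = 55

Median = 55


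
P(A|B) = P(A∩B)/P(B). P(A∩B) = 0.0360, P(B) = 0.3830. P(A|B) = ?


P(A|B) = 0.0360/0.3830 = 0.0940

P(A|B) = 0.0940


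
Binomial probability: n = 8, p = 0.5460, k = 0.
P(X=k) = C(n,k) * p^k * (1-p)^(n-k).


C(8,0) = 1
p^0 = 1.000000
(1-p)^8 = 0.001805
P = 1 * 1.000000 * 0.001805 = 0.0018

P(X=0) = 0.0018


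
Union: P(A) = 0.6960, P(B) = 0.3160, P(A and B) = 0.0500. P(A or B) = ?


P(A∪B) = 0.6960 + 0.3160 - 0.0500
= 1.0120 - 0.0500
= 0.9620

P(A∪B) = 0.9620


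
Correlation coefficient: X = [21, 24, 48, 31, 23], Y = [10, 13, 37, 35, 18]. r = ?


Mean X = 29.4000, Mean Y = 22.6000
SD X = 9.891410, SD Y = 11.253444
Cov = 94.960000
r = 94.960000/(9.891410*11.253444) = 0.8531

r = 0.8531


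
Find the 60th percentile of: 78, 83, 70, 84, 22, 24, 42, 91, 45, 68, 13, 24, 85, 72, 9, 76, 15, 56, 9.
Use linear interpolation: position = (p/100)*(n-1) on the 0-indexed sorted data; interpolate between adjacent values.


Sorted: 9, 9, 13, 15, 22, 24, 24, 42, 45, 56, 68, 70, 72, 76, 78, 83, 84, 85, 91
n = 19
Index = 60/100 * 18 = 10.8000
Lower = data[10] = 68, Upper = data[11] = 70
P60 = 68 + 0.8000*(2) = 69.6000

P60 = 69.6000


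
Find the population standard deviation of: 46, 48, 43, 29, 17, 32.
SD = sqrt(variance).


Mean = 35.8333
Variance = 119.8056
SD = sqrt(119.8056) = 10.9456

SD = 10.9456


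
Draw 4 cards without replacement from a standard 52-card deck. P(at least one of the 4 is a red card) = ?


P(at least one) = 1 - P(none)
P(none) = (26/52) × (25/51) × (24/50) × (23/49) = 0.055222
P(at least one) = 1 - 0.055222 = 0.9448

P = 0.9448


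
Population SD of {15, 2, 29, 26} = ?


Mean = 18.0000
Variance = 112.5000
SD = sqrt(112.5000) = 10.6066

SD = 10.6066


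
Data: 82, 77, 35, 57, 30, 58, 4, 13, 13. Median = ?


Sorted: 4, 13, 13, 30, 35, 57, 58, 77, 82
n = 9 (odd)
Middle value = 35

Median = 35


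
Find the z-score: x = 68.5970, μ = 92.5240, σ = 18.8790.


z = (68.5970 - 92.5240)/18.8790
= -23.9270/18.8790
= -1.2674

z = -1.2674


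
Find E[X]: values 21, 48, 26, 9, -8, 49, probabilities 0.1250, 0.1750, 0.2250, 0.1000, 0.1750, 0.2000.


E[X] = 21*0.1250 + 48*0.1750 + 26*0.2250 + 9*0.1000 - 8*0.1750 + 49*0.2000
= 2.6250 + 8.4000 + 5.8500 + 0.9000 - 1.4000 + 9.8000
= 26.1750

E[X] = 26.1750


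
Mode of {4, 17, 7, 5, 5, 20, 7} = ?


Frequencies: 4:1, 5:2, 7:2, 17:1, 20:1
Max frequency = 2
Mode = 5, 7

Mode = 5, 7


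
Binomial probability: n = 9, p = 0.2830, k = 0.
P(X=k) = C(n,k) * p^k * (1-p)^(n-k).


C(9,0) = 1
p^0 = 1.000000
(1-p)^9 = 0.050081
P = 1 * 1.000000 * 0.050081 = 0.0501

P(X=0) = 0.0501


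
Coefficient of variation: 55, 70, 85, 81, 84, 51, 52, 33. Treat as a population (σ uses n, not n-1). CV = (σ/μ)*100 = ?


Mean = 63.8750
SD = 17.7513
CV = (17.7513/63.8750)*100 = 27.7907%

CV = 27.7907%


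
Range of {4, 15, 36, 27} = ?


Max = 36, Min = 4
Range = 36 - 4 = 32

Range = 32


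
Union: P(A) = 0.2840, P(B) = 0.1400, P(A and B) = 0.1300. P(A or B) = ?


P(A∪B) = 0.2840 + 0.1400 - 0.1300
= 0.4240 - 0.1300
= 0.2940

P(A∪B) = 0.2940


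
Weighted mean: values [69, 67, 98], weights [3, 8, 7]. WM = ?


Numerator = 69*3 + 67*8 + 98*7 = 1429
Denominator = 3 + 8 + 7 = 18
WM = 1429/18 = 79.3889

WM = 79.3889


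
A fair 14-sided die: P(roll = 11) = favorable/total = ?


Favorable outcomes (roll = 11): 1
Total outcomes = 14
P = 1/14 = 0.0714

P = 0.0714


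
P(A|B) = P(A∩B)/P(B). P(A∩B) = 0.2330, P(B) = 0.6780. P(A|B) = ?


P(A|B) = 0.2330/0.6780 = 0.3437

P(A|B) = 0.3437


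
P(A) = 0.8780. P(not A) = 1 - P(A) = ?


P(not A) = 1 - 0.8780 = 0.1220

P(not A) = 0.1220


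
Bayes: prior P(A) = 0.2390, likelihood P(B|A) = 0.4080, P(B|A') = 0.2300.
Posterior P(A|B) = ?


P(B) = P(B|A)*P(A) + P(B|A')*P(A')
= 0.4080*0.2390 + 0.2300*0.7610
= 0.097512 + 0.175030 = 0.272542
P(A|B) = 0.097512/0.272542 = 0.3578

P(A|B) = 0.3578


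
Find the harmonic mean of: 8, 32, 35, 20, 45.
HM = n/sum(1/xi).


Sum of reciprocals = 1/8 + 1/32 + 1/35 + 1/20 + 1/45 = 0.257044
HM = 5/0.257044 = 19.4519

HM = 19.4519


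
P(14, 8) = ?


P(14,8) = 14!/6!
= 87178291200/720
= 121080960

P(14,8) = 121080960


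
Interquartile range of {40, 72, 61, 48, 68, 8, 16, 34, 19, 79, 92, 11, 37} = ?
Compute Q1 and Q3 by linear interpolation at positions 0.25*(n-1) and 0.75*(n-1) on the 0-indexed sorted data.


Sorted: 8, 11, 16, 19, 34, 37, 40, 48, 61, 68, 72, 79, 92
Q1 (25th %ile) = 19.0000
Q3 (75th %ile) = 68.0000
IQR = 68.0000 - 19.0000 = 49.0000

IQR = 49.0000


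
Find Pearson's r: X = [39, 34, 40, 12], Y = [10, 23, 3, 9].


Mean X = 31.2500, Mean Y = 11.2500
SD X = 11.344051, SD Y = 7.292976
Cov = -1.562500
r = -1.562500/(11.344051*7.292976) = -0.0189

r = -0.0189


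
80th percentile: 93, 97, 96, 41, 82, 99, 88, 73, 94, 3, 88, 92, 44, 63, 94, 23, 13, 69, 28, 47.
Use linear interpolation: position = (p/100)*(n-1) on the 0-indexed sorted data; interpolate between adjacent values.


Sorted: 3, 13, 23, 28, 41, 44, 47, 63, 69, 73, 82, 88, 88, 92, 93, 94, 94, 96, 97, 99
n = 20
Index = 80/100 * 19 = 15.2000
Lower = data[15] = 94, Upper = data[16] = 94
P80 = 94 + 0.2000*(0) = 94.0000

P80 = 94.0000


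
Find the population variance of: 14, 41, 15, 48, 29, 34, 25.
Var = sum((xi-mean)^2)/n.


Mean = 29.4286
Squared deviations: 238.0408, 133.8980, 208.1837, 344.8980, 0.1837, 20.8980, 19.6122
Sum = 965.7143
Variance = 965.7143/7 = 137.9592

Variance = 137.9592


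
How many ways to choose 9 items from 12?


C(12,9) = 12!/(9! × 3!)
= 479001600/(362880 × 6)
= 220

C(12,9) = 220


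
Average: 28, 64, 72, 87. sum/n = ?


Sum = 28 + 64 + 72 + 87 = 251
n = 4
Mean = 251/4 = 62.7500

Mean = 62.7500


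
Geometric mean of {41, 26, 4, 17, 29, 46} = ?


Product = 41 × 26 × 4 × 17 × 29 × 46 = 96698992
GM = 96698992^(1/6) = 21.4242

GM = 21.4242


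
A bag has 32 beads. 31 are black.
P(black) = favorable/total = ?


P = 31/32 = 0.9688

P = 0.9688


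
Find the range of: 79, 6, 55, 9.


Max = 79, Min = 6
Range = 79 - 6 = 73

Range = 73


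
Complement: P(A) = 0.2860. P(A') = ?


P(not A) = 1 - 0.2860 = 0.7140

P(not A) = 0.7140


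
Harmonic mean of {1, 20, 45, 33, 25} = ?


Sum of reciprocals = 1/1 + 1/20 + 1/45 + 1/33 + 1/25 = 1.142525
HM = 5/1.142525 = 4.3763

HM = 4.3763


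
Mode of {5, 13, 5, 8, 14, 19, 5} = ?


Frequencies: 5:3, 8:1, 13:1, 14:1, 19:1
Max frequency = 3
Mode = 5

Mode = 5


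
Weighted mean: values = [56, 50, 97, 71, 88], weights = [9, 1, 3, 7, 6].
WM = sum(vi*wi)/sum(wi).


Numerator = 56*9 + 50*1 + 97*3 + 71*7 + 88*6 = 1870
Denominator = 9 + 1 + 3 + 7 + 6 = 26
WM = 1870/26 = 71.9231

WM = 71.9231


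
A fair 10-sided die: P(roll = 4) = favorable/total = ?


Favorable outcomes (roll = 4): 1
Total outcomes = 10
P = 1/10 = 0.1000

P = 0.1000


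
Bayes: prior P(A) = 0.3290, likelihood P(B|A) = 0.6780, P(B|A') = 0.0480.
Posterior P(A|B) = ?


P(B) = P(B|A)*P(A) + P(B|A')*P(A')
= 0.6780*0.3290 + 0.0480*0.6710
= 0.223062 + 0.032208 = 0.255270
P(A|B) = 0.223062/0.255270 = 0.8738

P(A|B) = 0.8738


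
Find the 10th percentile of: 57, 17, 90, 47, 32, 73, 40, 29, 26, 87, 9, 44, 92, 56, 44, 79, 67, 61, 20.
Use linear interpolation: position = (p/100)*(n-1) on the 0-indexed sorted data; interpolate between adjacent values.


Sorted: 9, 17, 20, 26, 29, 32, 40, 44, 44, 47, 56, 57, 61, 67, 73, 79, 87, 90, 92
n = 19
Index = 10/100 * 18 = 1.8000
Lower = data[1] = 17, Upper = data[2] = 20
P10 = 17 + 0.8000*(3) = 19.4000

P10 = 19.4000


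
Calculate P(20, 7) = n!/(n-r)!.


P(20,7) = 20!/13!
= 2432902008176640000/6227020800
= 390700800

P(20,7) = 390700800


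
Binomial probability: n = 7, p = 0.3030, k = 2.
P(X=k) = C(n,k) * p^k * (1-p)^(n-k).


C(7,2) = 21
p^2 = 0.091809
(1-p)^5 = 0.164499
P = 21 * 0.091809 * 0.164499 = 0.3172

P(X=2) = 0.3172


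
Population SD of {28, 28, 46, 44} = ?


Mean = 36.5000
Variance = 72.7500
SD = sqrt(72.7500) = 8.5294

SD = 8.5294


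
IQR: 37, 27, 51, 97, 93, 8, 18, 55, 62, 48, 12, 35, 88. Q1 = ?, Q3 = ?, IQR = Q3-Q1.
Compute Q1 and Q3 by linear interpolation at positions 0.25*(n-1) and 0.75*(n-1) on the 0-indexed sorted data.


Sorted: 8, 12, 18, 27, 35, 37, 48, 51, 55, 62, 88, 93, 97
Q1 (25th %ile) = 27.0000
Q3 (75th %ile) = 62.0000
IQR = 62.0000 - 27.0000 = 35.0000

IQR = 35.0000


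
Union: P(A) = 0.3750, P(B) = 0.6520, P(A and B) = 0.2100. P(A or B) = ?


P(A∪B) = 0.3750 + 0.6520 - 0.2100
= 1.0270 - 0.2100
= 0.8170

P(A∪B) = 0.8170


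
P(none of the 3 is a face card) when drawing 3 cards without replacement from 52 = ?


P(no face cards) = (40/52) × (39/51) × (38/50)
= 0.4471

P = 0.4471


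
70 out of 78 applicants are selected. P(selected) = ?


P = 70/78 = 0.8974

P = 0.8974


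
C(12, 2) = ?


C(12,2) = 12!/(2! × 10!)
= 479001600/(2 × 3628800)
= 66

C(12,2) = 66


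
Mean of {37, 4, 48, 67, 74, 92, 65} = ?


Sum = 37 + 4 + 48 + 67 + 74 + 92 + 65 = 387
n = 7
Mean = 387/7 = 55.2857

Mean = 55.2857


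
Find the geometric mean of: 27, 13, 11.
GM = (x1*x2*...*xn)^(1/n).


Product = 27 × 13 × 11 = 3861
GM = 3861^(1/3) = 15.6880

GM = 15.6880


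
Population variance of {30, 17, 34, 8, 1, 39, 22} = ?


Mean = 21.5714
Squared deviations: 71.0408, 20.8980, 154.4694, 184.1837, 423.1837, 303.7551, 0.1837
Sum = 1157.7143
Variance = 1157.7143/7 = 165.3878

Variance = 165.3878


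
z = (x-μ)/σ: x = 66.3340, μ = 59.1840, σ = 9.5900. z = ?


z = (66.3340 - 59.1840)/9.5900
= 7.1500/9.5900
= 0.7456

z = 0.7456


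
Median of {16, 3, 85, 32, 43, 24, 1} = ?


Sorted: 1, 3, 16, 24, 32, 43, 85
n = 7 (odd)
Middle value = 24

Median = 24


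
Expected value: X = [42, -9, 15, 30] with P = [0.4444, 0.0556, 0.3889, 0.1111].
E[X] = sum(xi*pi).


E[X] = 42*0.4444 - 9*0.0556 + 15*0.3889 + 30*0.1111
= 18.6648 - 0.5004 + 5.8335 + 3.3330
= 27.3309

E[X] = 27.3309


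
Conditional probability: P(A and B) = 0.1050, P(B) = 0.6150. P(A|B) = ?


P(A|B) = 0.1050/0.6150 = 0.1707

P(A|B) = 0.1707


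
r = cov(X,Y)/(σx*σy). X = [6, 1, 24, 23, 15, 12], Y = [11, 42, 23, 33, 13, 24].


Mean X = 13.5000, Mean Y = 24.3333
SD X = 8.341663, SD Y = 10.765170
Cov = -11.500000
r = -11.500000/(8.341663*10.765170) = -0.1281

r = -0.1281


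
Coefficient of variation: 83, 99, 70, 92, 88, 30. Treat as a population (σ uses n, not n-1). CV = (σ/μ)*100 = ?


Mean = 77.0000
SD = 22.8181
CV = (22.8181/77.0000)*100 = 29.6339%

CV = 29.6339%


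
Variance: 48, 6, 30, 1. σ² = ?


Mean = 21.2500
Squared deviations: 715.5625, 232.5625, 76.5625, 410.0625
Sum = 1434.7500
Variance = 1434.7500/4 = 358.6875

Variance = 358.6875
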